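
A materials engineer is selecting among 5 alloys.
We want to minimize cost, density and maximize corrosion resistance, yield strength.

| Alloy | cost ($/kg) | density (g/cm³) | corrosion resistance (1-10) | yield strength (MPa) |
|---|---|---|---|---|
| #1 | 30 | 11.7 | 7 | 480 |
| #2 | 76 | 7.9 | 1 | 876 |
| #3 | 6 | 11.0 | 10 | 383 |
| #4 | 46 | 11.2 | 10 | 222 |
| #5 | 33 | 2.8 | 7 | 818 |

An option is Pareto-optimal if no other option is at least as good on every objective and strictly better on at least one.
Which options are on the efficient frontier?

#1, #2, #3, #5

#1: not dominated.
#2: not dominated (best yield strength).
#3: not dominated (best cost).
#4: dominated by #3 (cost 6≤46, density 11.0≤11.2, corrosion resistance 10≥10, yield strength 383≥222).
#5: not dominated (best density).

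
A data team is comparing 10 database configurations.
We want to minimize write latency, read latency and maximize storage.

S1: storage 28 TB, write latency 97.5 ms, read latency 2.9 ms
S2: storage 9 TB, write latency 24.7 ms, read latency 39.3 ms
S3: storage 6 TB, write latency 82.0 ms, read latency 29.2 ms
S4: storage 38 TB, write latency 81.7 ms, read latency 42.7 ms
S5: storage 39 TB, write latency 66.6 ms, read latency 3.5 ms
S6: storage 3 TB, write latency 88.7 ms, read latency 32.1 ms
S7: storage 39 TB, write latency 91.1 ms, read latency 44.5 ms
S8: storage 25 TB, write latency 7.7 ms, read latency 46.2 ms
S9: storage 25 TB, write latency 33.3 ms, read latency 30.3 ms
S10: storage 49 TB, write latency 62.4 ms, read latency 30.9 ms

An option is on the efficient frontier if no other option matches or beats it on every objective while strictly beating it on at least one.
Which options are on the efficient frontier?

S1, S2, S5, S8, S9, S10

S1: not dominated (best read latency).
S2: not dominated.
S3: dominated by S5 (storage 39≥6, write latency 66.6≤82.0, read latency 3.5≤29.2).
S4: dominated by S5 (storage 39≥38, write latency 66.6≤81.7, read latency 3.5≤42.7).
S5: not dominated.
S6: dominated by S3 (storage 6≥3, write latency 82.0≤88.7, read latency 29.2≤32.1).
S7: dominated by S5 (storage 39≥39, write latency 66.6≤91.1, read latency 3.5≤44.5).
S8: not dominated (best write latency).
S9: not dominated.
S10: not dominated (best storage).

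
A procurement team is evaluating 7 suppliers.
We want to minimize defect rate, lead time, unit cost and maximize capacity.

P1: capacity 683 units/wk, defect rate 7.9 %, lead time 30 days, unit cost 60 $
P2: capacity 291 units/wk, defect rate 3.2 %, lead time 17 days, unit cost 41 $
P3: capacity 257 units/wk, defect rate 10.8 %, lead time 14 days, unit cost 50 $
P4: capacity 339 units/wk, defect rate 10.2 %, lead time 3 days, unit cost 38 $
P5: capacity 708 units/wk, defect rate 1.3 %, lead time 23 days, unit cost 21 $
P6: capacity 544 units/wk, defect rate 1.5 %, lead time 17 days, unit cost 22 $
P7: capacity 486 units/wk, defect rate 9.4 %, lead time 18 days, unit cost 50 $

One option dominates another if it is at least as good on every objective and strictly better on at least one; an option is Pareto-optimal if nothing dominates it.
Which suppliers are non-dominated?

P1: dominated by P5 (capacity 708≥683, defect rate 1.3≤7.9, lead time 23≤30, unit cost 21≤60).
P2: dominated by P6 (capacity 544≥291, defect rate 1.5≤3.2, lead time 17≤17, unit cost 22≤41).
P3: dominated by P4 (capacity 339≥257, defect rate 10.2≤10.8, lead time 3≤14, unit cost 38≤50).
P4: not dominated (best lead time).
P5: not dominated (best capacity).
P6: not dominated.
P7: dominated by P6 (capacity 544≥486, defect rate 1.5≤9.4, lead time 17≤18, unit cost 22≤50).

P4, P5, P6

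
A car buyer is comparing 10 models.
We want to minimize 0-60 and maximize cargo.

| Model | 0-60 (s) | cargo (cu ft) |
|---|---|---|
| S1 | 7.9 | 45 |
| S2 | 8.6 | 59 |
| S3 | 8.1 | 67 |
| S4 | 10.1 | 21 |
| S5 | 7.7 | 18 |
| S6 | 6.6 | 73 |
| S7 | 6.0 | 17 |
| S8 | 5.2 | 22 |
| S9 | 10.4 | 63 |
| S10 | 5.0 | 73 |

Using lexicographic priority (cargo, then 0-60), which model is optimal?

S10

First maximize cargo: best is 73, kept {S6, S10}.
Then minimize 0-60: best is 5.0, kept {S10}.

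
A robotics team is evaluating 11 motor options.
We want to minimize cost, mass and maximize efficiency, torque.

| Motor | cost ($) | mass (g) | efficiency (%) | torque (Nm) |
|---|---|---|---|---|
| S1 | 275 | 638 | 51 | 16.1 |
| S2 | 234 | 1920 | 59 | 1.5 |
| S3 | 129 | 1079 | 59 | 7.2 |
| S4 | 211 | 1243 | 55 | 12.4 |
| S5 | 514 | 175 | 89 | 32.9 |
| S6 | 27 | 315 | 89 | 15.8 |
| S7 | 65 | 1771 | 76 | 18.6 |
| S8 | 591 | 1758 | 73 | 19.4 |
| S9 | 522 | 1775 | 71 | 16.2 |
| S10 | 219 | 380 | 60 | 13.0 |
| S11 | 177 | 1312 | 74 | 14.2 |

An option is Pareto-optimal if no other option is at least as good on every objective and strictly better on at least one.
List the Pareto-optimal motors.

S1, S5, S6, S7

S1: not dominated.
S2: dominated by S3 (cost 129≤234, mass 1079≤1920, efficiency 59≥59, torque 7.2≥1.5).
S3: dominated by S6 (cost 27≤129, mass 315≤1079, efficiency 89≥59, torque 15.8≥7.2).
S4: dominated by S6 (cost 27≤211, mass 315≤1243, efficiency 89≥55, torque 15.8≥12.4).
S5: not dominated (best mass).
S6: not dominated (best cost).
S7: not dominated.
S8: dominated by S5 (cost 514≤591, mass 175≤1758, efficiency 89≥73, torque 32.9≥19.4).
S9: dominated by S5 (cost 514≤522, mass 175≤1775, efficiency 89≥71, torque 32.9≥16.2).
S10: dominated by S6 (cost 27≤219, mass 315≤380, efficiency 89≥60, torque 15.8≥13.0).
S11: dominated by S6 (cost 27≤177, mass 315≤1312, efficiency 89≥74, torque 15.8≥14.2).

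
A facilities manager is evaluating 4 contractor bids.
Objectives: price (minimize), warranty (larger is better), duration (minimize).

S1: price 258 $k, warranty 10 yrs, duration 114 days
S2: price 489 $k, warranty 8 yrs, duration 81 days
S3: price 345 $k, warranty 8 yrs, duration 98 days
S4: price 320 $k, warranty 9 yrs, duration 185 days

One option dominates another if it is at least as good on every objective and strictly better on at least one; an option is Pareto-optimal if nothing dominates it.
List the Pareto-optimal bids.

S1: not dominated (best price).
S2: not dominated (best duration).
S3: not dominated.
S4: dominated by S1 (price 258≤320, warranty 10≥9, duration 114≤185).

S1, S2, S3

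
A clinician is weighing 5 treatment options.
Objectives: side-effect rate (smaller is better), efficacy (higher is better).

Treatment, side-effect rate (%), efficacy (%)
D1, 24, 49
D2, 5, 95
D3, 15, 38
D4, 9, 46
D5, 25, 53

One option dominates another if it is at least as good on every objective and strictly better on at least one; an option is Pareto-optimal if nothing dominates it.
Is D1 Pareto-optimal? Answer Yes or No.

D2 vs D1: side-effect rate 5≤24, efficacy 95≥49 — D2 is at least as good on every objective and strictly better on at least one, so D2 dominates D1.

No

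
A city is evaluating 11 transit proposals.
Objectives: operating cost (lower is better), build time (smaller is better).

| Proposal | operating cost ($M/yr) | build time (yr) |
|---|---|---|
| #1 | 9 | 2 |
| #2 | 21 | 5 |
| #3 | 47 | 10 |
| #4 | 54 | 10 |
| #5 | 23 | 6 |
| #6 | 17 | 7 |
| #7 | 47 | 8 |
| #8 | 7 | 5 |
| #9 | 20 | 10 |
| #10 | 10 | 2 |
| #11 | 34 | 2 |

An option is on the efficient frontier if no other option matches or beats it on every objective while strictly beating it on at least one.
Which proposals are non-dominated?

#1: not dominated.
#2: dominated by #1 (operating cost 9≤21, build time 2≤5).
#3: dominated by #1 (operating cost 9≤47, build time 2≤10).
#4: dominated by #1 (operating cost 9≤54, build time 2≤10).
#5: dominated by #1 (operating cost 9≤23, build time 2≤6).
#6: dominated by #1 (operating cost 9≤17, build time 2≤7).
#7: dominated by #1 (operating cost 9≤47, build time 2≤8).
#8: not dominated (best operating cost).
#9: dominated by #1 (operating cost 9≤20, build time 2≤10).
#10: dominated by #1 (operating cost 9≤10, build time 2≤2).
#11: dominated by #1 (operating cost 9≤34, build time 2≤2).

#1, #8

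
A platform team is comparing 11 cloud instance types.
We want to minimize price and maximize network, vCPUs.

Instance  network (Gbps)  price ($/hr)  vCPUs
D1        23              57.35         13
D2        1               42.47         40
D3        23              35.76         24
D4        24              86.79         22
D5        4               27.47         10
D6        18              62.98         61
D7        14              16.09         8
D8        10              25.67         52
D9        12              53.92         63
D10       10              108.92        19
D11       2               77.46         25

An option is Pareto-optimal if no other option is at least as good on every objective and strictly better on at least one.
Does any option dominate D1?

Yes

D3 vs D1: network 23≥23, price 35.76≤57.35, vCPUs 24≥13 — D3 is at least as good on every objective and strictly better on at least one, so D3 dominates D1.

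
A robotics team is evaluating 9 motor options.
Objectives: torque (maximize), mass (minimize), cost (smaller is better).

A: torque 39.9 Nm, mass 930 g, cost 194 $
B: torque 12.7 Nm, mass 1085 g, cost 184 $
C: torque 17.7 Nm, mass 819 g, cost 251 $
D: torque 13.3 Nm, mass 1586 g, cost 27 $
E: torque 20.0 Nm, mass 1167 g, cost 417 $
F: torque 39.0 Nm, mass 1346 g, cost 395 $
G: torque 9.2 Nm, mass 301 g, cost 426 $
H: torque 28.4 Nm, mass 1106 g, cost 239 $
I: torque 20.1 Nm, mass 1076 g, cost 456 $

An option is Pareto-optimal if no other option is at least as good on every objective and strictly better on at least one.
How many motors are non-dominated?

5

A: not dominated (best torque).
B: not dominated.
C: not dominated.
D: not dominated (best cost).
E: dominated by A (torque 39.9≥20.0, mass 930≤1167, cost 194≤417).
F: dominated by A (torque 39.9≥39.0, mass 930≤1346, cost 194≤395).
G: not dominated (best mass).
H: dominated by A (torque 39.9≥28.4, mass 930≤1106, cost 194≤239).
I: dominated by A (torque 39.9≥20.1, mass 930≤1076, cost 194≤456).
Pareto-optimal: A, B, C, D, G → 5.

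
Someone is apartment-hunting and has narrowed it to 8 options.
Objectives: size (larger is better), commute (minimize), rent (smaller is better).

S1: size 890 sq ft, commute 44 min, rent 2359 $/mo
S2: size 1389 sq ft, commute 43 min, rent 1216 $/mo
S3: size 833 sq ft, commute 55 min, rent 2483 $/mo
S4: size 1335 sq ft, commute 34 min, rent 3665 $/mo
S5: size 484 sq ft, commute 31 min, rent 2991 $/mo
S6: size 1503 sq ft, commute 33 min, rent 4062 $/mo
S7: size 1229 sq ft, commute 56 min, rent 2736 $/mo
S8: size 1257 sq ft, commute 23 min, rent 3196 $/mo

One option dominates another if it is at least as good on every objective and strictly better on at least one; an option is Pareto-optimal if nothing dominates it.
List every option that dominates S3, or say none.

S1: size 890≥833, commute 44≤55, rent 2359≤2483 — dominates S3.
S2: size 1389≥833, commute 43≤55, rent 1216≤2483 — dominates S3.
Others (S4, S5, S6, S7, S8) are each worse than S3 on at least one objective.

S1, S2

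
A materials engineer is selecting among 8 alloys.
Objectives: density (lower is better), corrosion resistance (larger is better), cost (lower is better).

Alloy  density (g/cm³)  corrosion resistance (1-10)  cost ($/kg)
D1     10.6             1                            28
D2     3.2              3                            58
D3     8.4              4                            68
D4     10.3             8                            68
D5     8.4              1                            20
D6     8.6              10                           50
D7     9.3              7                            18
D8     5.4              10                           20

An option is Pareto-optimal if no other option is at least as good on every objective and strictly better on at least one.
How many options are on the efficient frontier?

3

D1: dominated by D5 (density 8.4≤10.6, corrosion resistance 1≥1, cost 20≤28).
D2: not dominated (best density).
D3: dominated by D8 (density 5.4≤8.4, corrosion resistance 10≥4, cost 20≤68).
D4: dominated by D6 (density 8.6≤10.3, corrosion resistance 10≥8, cost 50≤68).
D5: dominated by D8 (density 5.4≤8.4, corrosion resistance 10≥1, cost 20≤20).
D6: dominated by D8 (density 5.4≤8.6, corrosion resistance 10≥10, cost 20≤50).
D7: not dominated (best cost).
D8: not dominated.
Pareto-optimal: D2, D7, D8 → 3.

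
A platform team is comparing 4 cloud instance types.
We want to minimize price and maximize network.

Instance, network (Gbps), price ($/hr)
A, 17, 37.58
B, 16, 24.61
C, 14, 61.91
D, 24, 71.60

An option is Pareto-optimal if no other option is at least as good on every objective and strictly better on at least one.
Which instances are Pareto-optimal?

A, B, D

A: not dominated.
B: not dominated (best price).
C: dominated by A (network 17≥14, price 37.58≤61.91).
D: not dominated (best network).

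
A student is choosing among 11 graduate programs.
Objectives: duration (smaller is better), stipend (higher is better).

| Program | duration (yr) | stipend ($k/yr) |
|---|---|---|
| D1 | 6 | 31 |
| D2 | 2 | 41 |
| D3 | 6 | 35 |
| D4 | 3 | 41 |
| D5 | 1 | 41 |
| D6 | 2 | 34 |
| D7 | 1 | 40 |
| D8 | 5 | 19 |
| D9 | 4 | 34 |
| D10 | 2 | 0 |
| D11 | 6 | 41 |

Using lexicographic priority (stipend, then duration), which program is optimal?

D5

First maximize stipend: best is 41, kept {D2, D4, D5, D11}.
Then minimize duration: best is 1, kept {D5}.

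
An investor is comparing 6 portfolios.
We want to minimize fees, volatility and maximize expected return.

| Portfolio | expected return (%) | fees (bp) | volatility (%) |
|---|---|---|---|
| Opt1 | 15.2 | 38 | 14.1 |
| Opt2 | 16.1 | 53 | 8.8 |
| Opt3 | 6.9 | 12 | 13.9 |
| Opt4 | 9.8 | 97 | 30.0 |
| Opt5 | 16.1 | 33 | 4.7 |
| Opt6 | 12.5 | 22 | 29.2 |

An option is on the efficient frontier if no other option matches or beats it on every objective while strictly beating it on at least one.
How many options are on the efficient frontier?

3

Opt1: dominated by Opt5 (expected return 16.1≥15.2, fees 33≤38, volatility 4.7≤14.1).
Opt2: dominated by Opt5 (expected return 16.1≥16.1, fees 33≤53, volatility 4.7≤8.8).
Opt3: not dominated (best fees).
Opt4: dominated by Opt1 (expected return 15.2≥9.8, fees 38≤97, volatility 14.1≤30.0).
Opt5: not dominated (best volatility).
Opt6: not dominated.
Pareto-optimal: Opt3, Opt5, Opt6 → 3.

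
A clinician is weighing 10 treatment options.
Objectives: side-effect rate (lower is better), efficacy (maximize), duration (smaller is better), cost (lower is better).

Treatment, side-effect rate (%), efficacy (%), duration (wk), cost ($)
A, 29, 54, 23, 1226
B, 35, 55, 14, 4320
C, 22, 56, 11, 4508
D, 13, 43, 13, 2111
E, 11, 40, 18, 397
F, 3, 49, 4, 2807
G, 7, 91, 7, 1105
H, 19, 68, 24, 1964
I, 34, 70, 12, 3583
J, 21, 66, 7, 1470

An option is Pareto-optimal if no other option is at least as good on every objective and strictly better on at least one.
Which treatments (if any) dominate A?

G: side-effect rate 7≤29, efficacy 91≥54, duration 7≤23, cost 1105≤1226 — dominates A.
Others (B, C, D, E, F, H, I, J) are each worse than A on at least one objective.

G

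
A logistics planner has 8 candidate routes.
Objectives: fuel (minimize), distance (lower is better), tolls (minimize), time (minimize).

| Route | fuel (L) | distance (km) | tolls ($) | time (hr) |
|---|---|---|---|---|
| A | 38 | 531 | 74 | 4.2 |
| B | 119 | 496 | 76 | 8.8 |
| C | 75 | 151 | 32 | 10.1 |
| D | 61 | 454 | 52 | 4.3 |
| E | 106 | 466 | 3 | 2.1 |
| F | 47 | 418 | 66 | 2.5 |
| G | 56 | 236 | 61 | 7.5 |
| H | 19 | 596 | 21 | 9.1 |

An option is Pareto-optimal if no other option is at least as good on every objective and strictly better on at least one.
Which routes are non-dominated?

A, C, D, E, F, G, H

A: not dominated.
B: dominated by D (fuel 61≤119, distance 454≤496, tolls 52≤76, time 4.3≤8.8).
C: not dominated (best distance).
D: not dominated.
E: not dominated (best tolls).
F: not dominated.
G: not dominated.
H: not dominated (best fuel).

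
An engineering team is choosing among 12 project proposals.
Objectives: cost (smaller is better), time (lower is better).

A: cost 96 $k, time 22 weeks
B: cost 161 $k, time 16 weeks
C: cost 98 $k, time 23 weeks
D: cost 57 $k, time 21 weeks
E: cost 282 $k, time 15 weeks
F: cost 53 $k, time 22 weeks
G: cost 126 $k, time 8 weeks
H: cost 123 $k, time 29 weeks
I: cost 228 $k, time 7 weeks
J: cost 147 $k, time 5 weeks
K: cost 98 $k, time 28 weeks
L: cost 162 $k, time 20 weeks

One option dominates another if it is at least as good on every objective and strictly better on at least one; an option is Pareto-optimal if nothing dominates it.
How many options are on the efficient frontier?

A: dominated by D (cost 57≤96, time 21≤22).
B: dominated by G (cost 126≤161, time 8≤16).
C: dominated by A (cost 96≤98, time 22≤23).
D: not dominated.
E: dominated by G (cost 126≤282, time 8≤15).
F: not dominated (best cost).
G: not dominated.
H: dominated by A (cost 96≤123, time 22≤29).
I: dominated by J (cost 147≤228, time 5≤7).
J: not dominated (best time).
K: dominated by A (cost 96≤98, time 22≤28).
L: dominated by B (cost 161≤162, time 16≤20).
Pareto-optimal: D, F, G, J → 4.

4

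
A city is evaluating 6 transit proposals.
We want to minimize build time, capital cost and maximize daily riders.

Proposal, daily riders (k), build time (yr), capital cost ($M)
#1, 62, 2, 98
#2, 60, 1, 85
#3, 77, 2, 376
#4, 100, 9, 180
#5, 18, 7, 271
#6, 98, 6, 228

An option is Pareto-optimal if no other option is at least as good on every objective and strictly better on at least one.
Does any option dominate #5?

Yes

#1 vs #5: daily riders 62≥18, build time 2≤7, capital cost 98≤271 — #1 is at least as good on every objective and strictly better on at least one, so #1 dominates #5.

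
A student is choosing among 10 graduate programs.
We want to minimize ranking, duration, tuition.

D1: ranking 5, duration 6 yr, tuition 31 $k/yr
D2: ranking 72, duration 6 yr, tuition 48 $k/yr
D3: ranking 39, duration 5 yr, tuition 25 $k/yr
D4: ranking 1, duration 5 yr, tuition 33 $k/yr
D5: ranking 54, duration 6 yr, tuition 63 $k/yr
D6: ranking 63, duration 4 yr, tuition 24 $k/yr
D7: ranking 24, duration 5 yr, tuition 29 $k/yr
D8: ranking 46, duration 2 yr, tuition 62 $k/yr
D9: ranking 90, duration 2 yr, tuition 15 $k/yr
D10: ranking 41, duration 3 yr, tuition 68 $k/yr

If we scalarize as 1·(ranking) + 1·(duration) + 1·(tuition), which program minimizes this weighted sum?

D4

D1: 1·5 + 1·6 + 1·31 = 42
D2: 1·72 + 1·6 + 1·48 = 126
D3: 1·39 + 1·5 + 1·25 = 69
D4: 1·1 + 1·5 + 1·33 = 39
D5: 1·54 + 1·6 + 1·63 = 123
D6: 1·63 + 1·4 + 1·24 = 91
D7: 1·24 + 1·5 + 1·29 = 58
D8: 1·46 + 1·2 + 1·62 = 110
D9: 1·90 + 1·2 + 1·15 = 107
D10: 1·41 + 1·3 + 1·68 = 112
Lowest: D4 at 39.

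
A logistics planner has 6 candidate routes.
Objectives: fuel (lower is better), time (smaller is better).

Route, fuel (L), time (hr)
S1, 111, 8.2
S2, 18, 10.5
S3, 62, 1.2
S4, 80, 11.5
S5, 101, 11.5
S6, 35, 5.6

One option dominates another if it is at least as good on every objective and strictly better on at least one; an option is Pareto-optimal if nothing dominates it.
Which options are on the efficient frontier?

S1: dominated by S3 (fuel 62≤111, time 1.2≤8.2).
S2: not dominated (best fuel).
S3: not dominated (best time).
S4: dominated by S2 (fuel 18≤80, time 10.5≤11.5).
S5: dominated by S2 (fuel 18≤101, time 10.5≤11.5).
S6: not dominated.

S2, S3, S6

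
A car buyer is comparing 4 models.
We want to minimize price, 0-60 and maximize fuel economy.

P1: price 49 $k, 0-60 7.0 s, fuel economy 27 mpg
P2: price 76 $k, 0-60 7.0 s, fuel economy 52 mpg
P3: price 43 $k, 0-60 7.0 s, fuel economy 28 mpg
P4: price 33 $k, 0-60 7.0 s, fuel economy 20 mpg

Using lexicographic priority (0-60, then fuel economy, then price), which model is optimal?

P2

First minimize 0-60: best is 7.0, kept {P1, P2, P3, P4}.
Then maximize fuel economy: best is 52, kept {P2}.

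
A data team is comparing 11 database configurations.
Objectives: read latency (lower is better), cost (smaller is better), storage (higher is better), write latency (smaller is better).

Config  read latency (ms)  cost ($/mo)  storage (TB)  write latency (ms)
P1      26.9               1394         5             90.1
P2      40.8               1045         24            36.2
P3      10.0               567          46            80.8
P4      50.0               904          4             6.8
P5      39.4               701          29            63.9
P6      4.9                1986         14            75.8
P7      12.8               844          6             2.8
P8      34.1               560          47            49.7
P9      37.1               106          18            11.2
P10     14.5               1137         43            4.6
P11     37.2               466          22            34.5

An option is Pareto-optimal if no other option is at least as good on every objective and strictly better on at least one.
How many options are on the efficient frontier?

P1: dominated by P3 (read latency 10.0≤26.9, cost 567≤1394, storage 46≥5, write latency 80.8≤90.1).
P2: not dominated.
P3: not dominated.
P4: dominated by P7 (read latency 12.8≤50.0, cost 844≤904, storage 6≥4, write latency 2.8≤6.8).
P5: dominated by P8 (read latency 34.1≤39.4, cost 560≤701, storage 47≥29, write latency 49.7≤63.9).
P6: not dominated (best read latency).
P7: not dominated (best write latency).
P8: not dominated (best storage).
P9: not dominated (best cost).
P10: not dominated.
P11: not dominated.
Pareto-optimal: P2, P3, P6, P7, P8, P9, P10, P11 → 8.

8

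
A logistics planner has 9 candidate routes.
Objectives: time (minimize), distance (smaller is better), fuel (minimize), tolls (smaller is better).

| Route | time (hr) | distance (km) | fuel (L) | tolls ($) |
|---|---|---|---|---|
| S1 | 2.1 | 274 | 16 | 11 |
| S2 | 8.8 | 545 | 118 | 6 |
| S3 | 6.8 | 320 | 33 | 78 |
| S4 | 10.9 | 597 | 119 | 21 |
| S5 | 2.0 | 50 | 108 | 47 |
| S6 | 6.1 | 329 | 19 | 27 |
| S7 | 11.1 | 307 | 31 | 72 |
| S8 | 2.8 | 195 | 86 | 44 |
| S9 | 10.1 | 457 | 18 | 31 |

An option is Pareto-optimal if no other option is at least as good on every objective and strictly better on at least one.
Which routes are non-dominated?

S1: not dominated (best fuel).
S2: not dominated (best tolls).
S3: dominated by S1 (time 2.1≤6.8, distance 274≤320, fuel 16≤33, tolls 11≤78).
S4: dominated by S1 (time 2.1≤10.9, distance 274≤597, fuel 16≤119, tolls 11≤21).
S5: not dominated (best time).
S6: dominated by S1 (time 2.1≤6.1, distance 274≤329, fuel 16≤19, tolls 11≤27).
S7: dominated by S1 (time 2.1≤11.1, distance 274≤307, fuel 16≤31, tolls 11≤72).
S8: not dominated.
S9: dominated by S1 (time 2.1≤10.1, distance 274≤457, fuel 16≤18, tolls 11≤31).

S1, S2, S5, S8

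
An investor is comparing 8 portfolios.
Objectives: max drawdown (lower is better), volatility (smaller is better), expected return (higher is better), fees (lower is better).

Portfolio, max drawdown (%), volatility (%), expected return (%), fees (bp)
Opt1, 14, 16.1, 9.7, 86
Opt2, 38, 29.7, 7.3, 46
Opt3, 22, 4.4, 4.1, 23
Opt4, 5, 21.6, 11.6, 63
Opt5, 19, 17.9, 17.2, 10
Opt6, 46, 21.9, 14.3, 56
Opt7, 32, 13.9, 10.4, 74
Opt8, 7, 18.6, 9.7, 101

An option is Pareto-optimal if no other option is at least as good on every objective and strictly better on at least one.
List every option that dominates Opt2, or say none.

Opt5

Opt5: max drawdown 19≤38, volatility 17.9≤29.7, expected return 17.2≥7.3, fees 10≤46 — dominates Opt2.
Others (Opt1, Opt3, Opt4, Opt6, Opt7, Opt8) are each worse than Opt2 on at least one objective.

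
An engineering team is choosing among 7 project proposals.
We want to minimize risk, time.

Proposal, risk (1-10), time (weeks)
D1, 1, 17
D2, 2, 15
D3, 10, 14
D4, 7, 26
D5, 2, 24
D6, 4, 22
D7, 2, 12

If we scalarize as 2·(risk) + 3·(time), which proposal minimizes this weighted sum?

D7

D1: 2·1 + 3·17 = 53
D2: 2·2 + 3·15 = 49
D3: 2·10 + 3·14 = 62
D4: 2·7 + 3·26 = 92
D5: 2·2 + 3·24 = 76
D6: 2·4 + 3·22 = 74
D7: 2·2 + 3·12 = 40
Lowest: D7 at 40.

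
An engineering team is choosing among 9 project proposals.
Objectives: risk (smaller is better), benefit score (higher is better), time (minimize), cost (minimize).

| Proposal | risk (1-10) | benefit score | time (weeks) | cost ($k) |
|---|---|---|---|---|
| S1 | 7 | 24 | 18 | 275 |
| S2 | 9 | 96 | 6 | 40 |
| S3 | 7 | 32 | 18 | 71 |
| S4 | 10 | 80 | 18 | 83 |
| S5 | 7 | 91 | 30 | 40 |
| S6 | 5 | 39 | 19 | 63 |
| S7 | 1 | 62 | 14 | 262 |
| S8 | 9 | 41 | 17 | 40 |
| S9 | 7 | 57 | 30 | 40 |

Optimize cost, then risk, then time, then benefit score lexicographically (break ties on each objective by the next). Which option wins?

First minimize cost: best is 40, kept {S2, S5, S8, S9}.
Then minimize risk: best is 7, kept {S5, S9}.
Then minimize time: best is 30, kept {S5, S9}.
Then maximize benefit score: best is 91, kept {S5}.

S5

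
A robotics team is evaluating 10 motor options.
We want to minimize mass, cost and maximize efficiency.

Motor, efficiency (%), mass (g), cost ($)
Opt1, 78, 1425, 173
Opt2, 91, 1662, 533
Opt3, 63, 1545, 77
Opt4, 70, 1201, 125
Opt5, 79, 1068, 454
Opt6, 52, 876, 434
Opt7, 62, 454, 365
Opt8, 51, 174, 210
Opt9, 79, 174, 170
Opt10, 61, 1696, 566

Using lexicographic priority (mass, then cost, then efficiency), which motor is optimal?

First minimize mass: best is 174, kept {Opt8, Opt9}.
Then minimize cost: best is 170, kept {Opt9}.

Opt9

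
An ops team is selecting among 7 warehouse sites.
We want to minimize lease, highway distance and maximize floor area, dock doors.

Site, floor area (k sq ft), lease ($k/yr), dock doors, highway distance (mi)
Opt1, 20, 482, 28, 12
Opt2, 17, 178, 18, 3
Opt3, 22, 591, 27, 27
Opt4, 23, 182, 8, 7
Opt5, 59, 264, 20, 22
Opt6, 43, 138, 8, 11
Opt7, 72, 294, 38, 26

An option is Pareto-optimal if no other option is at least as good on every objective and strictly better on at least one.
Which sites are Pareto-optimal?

Opt1: not dominated.
Opt2: not dominated (best highway distance).
Opt3: dominated by Opt7 (floor area 72≥22, lease 294≤591, dock doors 38≥27, highway distance 26≤27).
Opt4: not dominated.
Opt5: not dominated.
Opt6: not dominated (best lease).
Opt7: not dominated (best floor area).

Opt1, Opt2, Opt4, Opt5, Opt6, Opt7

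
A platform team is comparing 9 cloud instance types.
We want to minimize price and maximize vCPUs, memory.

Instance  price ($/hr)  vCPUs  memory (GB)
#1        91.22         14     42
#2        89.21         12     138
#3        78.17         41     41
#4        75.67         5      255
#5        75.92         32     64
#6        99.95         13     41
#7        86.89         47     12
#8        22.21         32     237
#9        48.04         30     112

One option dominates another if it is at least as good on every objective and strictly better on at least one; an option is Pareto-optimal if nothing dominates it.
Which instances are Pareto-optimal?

#1: dominated by #5 (price 75.92≤91.22, vCPUs 32≥14, memory 64≥42).
#2: dominated by #8 (price 22.21≤89.21, vCPUs 32≥12, memory 237≥138).
#3: not dominated.
#4: not dominated (best memory).
#5: dominated by #8 (price 22.21≤75.92, vCPUs 32≥32, memory 237≥64).
#6: dominated by #1 (price 91.22≤99.95, vCPUs 14≥13, memory 42≥41).
#7: not dominated (best vCPUs).
#8: not dominated (best price).
#9: dominated by #8 (price 22.21≤48.04, vCPUs 32≥30, memory 237≥112).

#3, #4, #7, #8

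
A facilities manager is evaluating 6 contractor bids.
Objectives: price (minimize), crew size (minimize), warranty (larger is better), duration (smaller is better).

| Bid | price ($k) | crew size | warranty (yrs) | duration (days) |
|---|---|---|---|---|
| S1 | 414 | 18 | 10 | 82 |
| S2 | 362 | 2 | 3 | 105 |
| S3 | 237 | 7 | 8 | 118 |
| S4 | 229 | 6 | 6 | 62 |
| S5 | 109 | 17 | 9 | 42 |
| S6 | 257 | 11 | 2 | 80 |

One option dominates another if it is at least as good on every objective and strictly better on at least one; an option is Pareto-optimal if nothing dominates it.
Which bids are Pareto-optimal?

S1, S2, S3, S4, S5

S1: not dominated (best warranty).
S2: not dominated (best crew size).
S3: not dominated.
S4: not dominated.
S5: not dominated (best price).
S6: dominated by S4 (price 229≤257, crew size 6≤11, warranty 6≥2, duration 62≤80).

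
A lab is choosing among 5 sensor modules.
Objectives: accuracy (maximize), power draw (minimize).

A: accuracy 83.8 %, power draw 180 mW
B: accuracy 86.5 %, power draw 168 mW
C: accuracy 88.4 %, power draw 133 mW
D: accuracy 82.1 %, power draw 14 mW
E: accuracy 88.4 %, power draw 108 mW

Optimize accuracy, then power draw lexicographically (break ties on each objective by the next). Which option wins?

First maximize accuracy: best is 88.4, kept {C, E}.
Then minimize power draw: best is 108, kept {E}.

E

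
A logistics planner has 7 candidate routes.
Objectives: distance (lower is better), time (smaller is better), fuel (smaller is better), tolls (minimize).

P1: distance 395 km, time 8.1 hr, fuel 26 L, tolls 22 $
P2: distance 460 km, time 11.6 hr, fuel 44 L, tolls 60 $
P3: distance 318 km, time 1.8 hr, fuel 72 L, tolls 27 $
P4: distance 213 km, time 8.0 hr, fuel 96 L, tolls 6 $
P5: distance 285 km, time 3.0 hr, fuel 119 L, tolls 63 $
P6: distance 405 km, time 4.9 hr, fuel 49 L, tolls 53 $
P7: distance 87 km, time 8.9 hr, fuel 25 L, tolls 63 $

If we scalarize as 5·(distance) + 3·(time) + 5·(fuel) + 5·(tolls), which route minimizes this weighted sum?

P1: 5·395 + 3·8.1 + 5·26 + 5·22 = 2239.3
P2: 5·460 + 3·11.6 + 5·44 + 5·60 = 2854.8
P3: 5·318 + 3·1.8 + 5·72 + 5·27 = 2090.4
P4: 5·213 + 3·8.0 + 5·96 + 5·6 = 1599.0
P5: 5·285 + 3·3.0 + 5·119 + 5·63 = 2344.0
P6: 5·405 + 3·4.9 + 5·49 + 5·53 = 2549.7
P7: 5·87 + 3·8.9 + 5·25 + 5·63 = 901.7
Lowest: P7 at 901.7.

P7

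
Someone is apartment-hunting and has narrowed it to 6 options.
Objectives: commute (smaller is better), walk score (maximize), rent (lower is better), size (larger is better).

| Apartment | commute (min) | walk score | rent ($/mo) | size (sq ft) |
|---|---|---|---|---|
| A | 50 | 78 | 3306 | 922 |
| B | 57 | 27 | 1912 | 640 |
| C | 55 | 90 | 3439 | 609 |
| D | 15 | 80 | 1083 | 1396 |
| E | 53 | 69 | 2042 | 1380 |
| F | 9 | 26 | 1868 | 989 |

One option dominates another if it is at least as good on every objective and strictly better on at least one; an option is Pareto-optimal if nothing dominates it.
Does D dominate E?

D vs E: commute 15≤53, walk score 80≥69, rent 1083≤2042, size 1396≥1380 — D is at least as good on every objective with at least one strict improvement.

Yes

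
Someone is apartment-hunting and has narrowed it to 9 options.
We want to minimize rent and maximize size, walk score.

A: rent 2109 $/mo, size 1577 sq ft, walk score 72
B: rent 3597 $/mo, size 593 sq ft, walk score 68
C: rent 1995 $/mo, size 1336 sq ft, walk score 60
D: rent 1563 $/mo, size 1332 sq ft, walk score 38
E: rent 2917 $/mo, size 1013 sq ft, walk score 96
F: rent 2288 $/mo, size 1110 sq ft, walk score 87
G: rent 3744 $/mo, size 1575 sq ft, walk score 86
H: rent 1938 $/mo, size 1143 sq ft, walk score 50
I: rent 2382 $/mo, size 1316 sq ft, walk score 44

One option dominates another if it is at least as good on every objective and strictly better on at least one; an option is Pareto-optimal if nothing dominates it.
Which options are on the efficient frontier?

A: not dominated (best size).
B: dominated by A (rent 2109≤3597, size 1577≥593, walk score 72≥68).
C: not dominated.
D: not dominated (best rent).
E: not dominated (best walk score).
F: not dominated.
G: not dominated.
H: not dominated.
I: dominated by A (rent 2109≤2382, size 1577≥1316, walk score 72≥44).

A, C, D, E, F, G, H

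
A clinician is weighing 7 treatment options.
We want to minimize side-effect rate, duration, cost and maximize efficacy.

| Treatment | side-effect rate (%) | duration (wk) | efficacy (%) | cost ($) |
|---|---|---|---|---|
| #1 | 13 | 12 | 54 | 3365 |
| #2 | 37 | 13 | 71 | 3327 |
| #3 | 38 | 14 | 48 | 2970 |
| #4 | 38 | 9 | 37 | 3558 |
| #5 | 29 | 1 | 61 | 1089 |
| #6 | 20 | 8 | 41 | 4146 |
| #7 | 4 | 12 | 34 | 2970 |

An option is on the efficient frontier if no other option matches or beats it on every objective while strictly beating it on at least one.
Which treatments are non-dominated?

#1: not dominated.
#2: not dominated (best efficacy).
#3: dominated by #5 (side-effect rate 29≤38, duration 1≤14, efficacy 61≥48, cost 1089≤2970).
#4: dominated by #5 (side-effect rate 29≤38, duration 1≤9, efficacy 61≥37, cost 1089≤3558).
#5: not dominated (best duration).
#6: not dominated.
#7: not dominated (best side-effect rate).

#1, #2, #5, #6, #7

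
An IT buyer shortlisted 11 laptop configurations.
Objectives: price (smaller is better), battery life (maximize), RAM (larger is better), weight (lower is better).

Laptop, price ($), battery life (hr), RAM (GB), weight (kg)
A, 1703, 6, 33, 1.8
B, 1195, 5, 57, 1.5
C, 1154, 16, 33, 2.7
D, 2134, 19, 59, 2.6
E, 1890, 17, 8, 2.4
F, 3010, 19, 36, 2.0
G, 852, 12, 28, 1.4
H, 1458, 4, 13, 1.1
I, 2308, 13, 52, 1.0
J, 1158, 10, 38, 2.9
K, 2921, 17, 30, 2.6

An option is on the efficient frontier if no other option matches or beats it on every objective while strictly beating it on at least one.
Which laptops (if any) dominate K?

D: price 2134≤2921, battery life 19≥17, RAM 59≥30, weight 2.6≤2.6 — dominates K.
Others (A, B, C, E, F, G, H, I, J) are each worse than K on at least one objective.

D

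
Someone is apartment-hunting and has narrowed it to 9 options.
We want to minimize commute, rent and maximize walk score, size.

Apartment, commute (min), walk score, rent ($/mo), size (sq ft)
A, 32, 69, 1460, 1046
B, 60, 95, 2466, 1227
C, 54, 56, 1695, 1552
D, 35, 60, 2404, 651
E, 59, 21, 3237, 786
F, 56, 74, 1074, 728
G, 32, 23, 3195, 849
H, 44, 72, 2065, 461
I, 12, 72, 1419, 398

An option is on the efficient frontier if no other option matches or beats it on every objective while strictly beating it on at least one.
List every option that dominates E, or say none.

A, C, G

A: commute 32≤59, walk score 69≥21, rent 1460≤3237, size 1046≥786 — dominates E.
C: commute 54≤59, walk score 56≥21, rent 1695≤3237, size 1552≥786 — dominates E.
G: commute 32≤59, walk score 23≥21, rent 3195≤3237, size 849≥786 — dominates E.
Others (B, D, F, H, I) are each worse than E on at least one objective.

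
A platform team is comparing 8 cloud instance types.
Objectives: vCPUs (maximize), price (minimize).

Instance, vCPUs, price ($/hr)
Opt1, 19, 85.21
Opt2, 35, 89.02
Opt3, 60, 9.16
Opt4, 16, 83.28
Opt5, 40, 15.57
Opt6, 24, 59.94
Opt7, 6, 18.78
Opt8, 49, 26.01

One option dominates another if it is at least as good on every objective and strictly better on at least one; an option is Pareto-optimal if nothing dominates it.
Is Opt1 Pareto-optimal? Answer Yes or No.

Opt3 vs Opt1: vCPUs 60≥19, price 9.16≤85.21 — Opt3 is at least as good on every objective and strictly better on at least one, so Opt3 dominates Opt1.

No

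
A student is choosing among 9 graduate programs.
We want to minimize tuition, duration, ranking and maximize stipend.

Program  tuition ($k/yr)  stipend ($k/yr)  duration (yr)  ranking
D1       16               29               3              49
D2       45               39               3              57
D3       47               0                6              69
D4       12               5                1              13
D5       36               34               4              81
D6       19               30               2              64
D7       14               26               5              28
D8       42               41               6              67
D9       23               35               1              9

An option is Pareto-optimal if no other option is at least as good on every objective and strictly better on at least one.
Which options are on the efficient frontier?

D1, D2, D4, D6, D7, D8, D9

D1: not dominated.
D2: not dominated.
D3: dominated by D1 (tuition 16≤47, stipend 29≥0, duration 3≤6, ranking 49≤69).
D4: not dominated (best tuition).
D5: dominated by D9 (tuition 23≤36, stipend 35≥34, duration 1≤4, ranking 9≤81).
D6: not dominated.
D7: not dominated.
D8: not dominated (best stipend).
D9: not dominated (best ranking).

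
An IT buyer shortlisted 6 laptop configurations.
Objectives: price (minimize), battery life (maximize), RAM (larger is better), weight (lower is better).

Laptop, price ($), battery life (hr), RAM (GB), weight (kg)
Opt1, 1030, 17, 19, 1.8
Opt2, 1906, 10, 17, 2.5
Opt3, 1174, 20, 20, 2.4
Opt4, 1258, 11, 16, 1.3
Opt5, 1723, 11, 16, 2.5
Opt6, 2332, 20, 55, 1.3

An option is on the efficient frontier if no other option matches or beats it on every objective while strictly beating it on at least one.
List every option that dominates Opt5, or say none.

Opt1, Opt3, Opt4

Opt1: price 1030≤1723, battery life 17≥11, RAM 19≥16, weight 1.8≤2.5 — dominates Opt5.
Opt3: price 1174≤1723, battery life 20≥11, RAM 20≥16, weight 2.4≤2.5 — dominates Opt5.
Opt4: price 1258≤1723, battery life 11≥11, RAM 16≥16, weight 1.3≤2.5 — dominates Opt5.
Others (Opt2, Opt6) are each worse than Opt5 on at least one objective.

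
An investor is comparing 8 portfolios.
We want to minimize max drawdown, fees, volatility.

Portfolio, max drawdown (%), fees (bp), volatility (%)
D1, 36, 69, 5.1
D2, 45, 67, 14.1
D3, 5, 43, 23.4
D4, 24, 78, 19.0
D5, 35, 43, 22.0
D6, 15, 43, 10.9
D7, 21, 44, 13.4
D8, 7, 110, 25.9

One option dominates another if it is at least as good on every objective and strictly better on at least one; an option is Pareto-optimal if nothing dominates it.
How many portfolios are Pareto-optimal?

D1: not dominated (best volatility).
D2: dominated by D6 (max drawdown 15≤45, fees 43≤67, volatility 10.9≤14.1).
D3: not dominated (best max drawdown).
D4: dominated by D6 (max drawdown 15≤24, fees 43≤78, volatility 10.9≤19.0).
D5: dominated by D6 (max drawdown 15≤35, fees 43≤43, volatility 10.9≤22.0).
D6: not dominated.
D7: dominated by D6 (max drawdown 15≤21, fees 43≤44, volatility 10.9≤13.4).
D8: dominated by D3 (max drawdown 5≤7, fees 43≤110, volatility 23.4≤25.9).
Pareto-optimal: D1, D3, D6 → 3.

3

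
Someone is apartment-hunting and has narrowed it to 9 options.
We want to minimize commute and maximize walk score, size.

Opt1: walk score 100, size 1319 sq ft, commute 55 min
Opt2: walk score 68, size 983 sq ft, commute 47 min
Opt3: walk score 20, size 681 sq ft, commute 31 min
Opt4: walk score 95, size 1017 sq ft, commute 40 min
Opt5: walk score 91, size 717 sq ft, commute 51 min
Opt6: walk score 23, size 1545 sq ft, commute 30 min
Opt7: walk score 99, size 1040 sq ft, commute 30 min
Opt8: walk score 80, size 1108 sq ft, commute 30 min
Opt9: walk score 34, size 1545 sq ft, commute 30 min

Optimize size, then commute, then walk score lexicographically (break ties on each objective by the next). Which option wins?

Opt9

First maximize size: best is 1545, kept {Opt6, Opt9}.
Then minimize commute: best is 30, kept {Opt6, Opt9}.
Then maximize walk score: best is 34, kept {Opt9}.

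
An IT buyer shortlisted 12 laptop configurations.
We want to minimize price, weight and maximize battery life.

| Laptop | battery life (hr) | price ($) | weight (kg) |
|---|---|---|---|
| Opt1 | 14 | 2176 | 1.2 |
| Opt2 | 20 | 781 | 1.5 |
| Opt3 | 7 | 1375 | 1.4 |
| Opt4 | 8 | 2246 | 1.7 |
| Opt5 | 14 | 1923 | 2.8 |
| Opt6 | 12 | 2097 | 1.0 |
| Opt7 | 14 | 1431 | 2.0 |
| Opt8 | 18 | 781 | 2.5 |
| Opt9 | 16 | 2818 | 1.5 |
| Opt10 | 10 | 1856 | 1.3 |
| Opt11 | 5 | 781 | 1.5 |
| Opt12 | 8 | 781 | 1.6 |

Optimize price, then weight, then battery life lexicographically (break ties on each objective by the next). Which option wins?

Opt2

First minimize price: best is 781, kept {Opt2, Opt8, Opt11, Opt12}.
Then minimize weight: best is 1.5, kept {Opt2, Opt11}.
Then maximize battery life: best is 20, kept {Opt2}.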